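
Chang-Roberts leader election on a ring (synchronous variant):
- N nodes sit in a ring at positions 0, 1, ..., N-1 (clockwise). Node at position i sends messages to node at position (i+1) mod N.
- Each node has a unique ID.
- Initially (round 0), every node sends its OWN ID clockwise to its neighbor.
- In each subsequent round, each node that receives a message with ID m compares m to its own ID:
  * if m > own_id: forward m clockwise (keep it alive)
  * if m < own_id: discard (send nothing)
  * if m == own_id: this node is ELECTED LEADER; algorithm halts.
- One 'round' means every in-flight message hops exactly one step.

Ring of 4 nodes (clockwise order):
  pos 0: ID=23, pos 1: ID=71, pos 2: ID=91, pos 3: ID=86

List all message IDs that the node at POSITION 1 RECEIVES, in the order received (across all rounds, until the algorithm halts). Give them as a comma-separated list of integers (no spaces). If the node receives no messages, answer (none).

Answer: 23,86,91

Derivation:
Round 1: pos1(id71) recv 23: drop; pos2(id91) recv 71: drop; pos3(id86) recv 91: fwd; pos0(id23) recv 86: fwd
Round 2: pos0(id23) recv 91: fwd; pos1(id71) recv 86: fwd
Round 3: pos1(id71) recv 91: fwd; pos2(id91) recv 86: drop
Round 4: pos2(id91) recv 91: ELECTED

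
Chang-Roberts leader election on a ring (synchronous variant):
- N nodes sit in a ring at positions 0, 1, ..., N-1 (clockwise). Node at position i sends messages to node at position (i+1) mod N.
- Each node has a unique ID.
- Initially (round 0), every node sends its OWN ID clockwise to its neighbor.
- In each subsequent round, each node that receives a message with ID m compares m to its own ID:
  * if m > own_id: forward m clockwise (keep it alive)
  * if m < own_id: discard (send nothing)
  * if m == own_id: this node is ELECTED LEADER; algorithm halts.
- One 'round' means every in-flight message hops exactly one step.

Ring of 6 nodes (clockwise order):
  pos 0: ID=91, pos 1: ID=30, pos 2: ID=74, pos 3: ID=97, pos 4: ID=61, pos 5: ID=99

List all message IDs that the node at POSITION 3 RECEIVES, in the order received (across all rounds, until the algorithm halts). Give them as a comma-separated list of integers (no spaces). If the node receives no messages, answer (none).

Round 1: pos1(id30) recv 91: fwd; pos2(id74) recv 30: drop; pos3(id97) recv 74: drop; pos4(id61) recv 97: fwd; pos5(id99) recv 61: drop; pos0(id91) recv 99: fwd
Round 2: pos2(id74) recv 91: fwd; pos5(id99) recv 97: drop; pos1(id30) recv 99: fwd
Round 3: pos3(id97) recv 91: drop; pos2(id74) recv 99: fwd
Round 4: pos3(id97) recv 99: fwd
Round 5: pos4(id61) recv 99: fwd
Round 6: pos5(id99) recv 99: ELECTED

Answer: 74,91,99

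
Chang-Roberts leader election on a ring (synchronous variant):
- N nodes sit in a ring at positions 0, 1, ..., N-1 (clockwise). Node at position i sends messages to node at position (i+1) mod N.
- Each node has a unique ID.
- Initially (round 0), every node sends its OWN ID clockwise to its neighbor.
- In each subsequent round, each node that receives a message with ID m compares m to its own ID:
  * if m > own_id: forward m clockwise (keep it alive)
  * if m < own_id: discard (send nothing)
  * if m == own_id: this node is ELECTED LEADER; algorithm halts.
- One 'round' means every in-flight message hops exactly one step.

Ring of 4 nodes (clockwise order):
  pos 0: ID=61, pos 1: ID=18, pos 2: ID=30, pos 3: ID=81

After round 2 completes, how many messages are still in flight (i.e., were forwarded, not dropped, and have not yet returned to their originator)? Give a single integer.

Round 1: pos1(id18) recv 61: fwd; pos2(id30) recv 18: drop; pos3(id81) recv 30: drop; pos0(id61) recv 81: fwd
Round 2: pos2(id30) recv 61: fwd; pos1(id18) recv 81: fwd
After round 2: 2 messages still in flight

Answer: 2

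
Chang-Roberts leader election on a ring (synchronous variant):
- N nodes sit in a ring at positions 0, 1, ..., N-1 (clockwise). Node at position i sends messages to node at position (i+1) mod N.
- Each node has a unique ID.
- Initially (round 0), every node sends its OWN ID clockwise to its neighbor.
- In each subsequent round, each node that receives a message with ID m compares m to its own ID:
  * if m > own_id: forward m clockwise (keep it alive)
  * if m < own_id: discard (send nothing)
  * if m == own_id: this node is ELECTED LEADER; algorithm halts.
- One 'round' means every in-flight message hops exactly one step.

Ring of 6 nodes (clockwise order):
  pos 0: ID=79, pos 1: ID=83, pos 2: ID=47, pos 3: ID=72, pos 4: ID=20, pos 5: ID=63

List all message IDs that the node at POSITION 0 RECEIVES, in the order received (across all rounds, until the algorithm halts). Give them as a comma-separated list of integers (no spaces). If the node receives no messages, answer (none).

Answer: 63,72,83

Derivation:
Round 1: pos1(id83) recv 79: drop; pos2(id47) recv 83: fwd; pos3(id72) recv 47: drop; pos4(id20) recv 72: fwd; pos5(id63) recv 20: drop; pos0(id79) recv 63: drop
Round 2: pos3(id72) recv 83: fwd; pos5(id63) recv 72: fwd
Round 3: pos4(id20) recv 83: fwd; pos0(id79) recv 72: drop
Round 4: pos5(id63) recv 83: fwd
Round 5: pos0(id79) recv 83: fwd
Round 6: pos1(id83) recv 83: ELECTED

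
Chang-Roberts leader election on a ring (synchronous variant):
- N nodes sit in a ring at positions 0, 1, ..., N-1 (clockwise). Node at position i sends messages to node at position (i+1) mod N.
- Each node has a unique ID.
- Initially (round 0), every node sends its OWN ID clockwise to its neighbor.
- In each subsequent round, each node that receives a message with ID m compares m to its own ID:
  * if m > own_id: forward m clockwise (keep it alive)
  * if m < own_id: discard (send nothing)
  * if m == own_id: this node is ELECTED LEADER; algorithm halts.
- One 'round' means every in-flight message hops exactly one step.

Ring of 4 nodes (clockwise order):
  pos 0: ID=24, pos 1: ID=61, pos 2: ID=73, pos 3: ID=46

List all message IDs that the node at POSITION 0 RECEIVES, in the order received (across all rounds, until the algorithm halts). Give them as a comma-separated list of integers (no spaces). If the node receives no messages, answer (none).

Answer: 46,73

Derivation:
Round 1: pos1(id61) recv 24: drop; pos2(id73) recv 61: drop; pos3(id46) recv 73: fwd; pos0(id24) recv 46: fwd
Round 2: pos0(id24) recv 73: fwd; pos1(id61) recv 46: drop
Round 3: pos1(id61) recv 73: fwd
Round 4: pos2(id73) recv 73: ELECTED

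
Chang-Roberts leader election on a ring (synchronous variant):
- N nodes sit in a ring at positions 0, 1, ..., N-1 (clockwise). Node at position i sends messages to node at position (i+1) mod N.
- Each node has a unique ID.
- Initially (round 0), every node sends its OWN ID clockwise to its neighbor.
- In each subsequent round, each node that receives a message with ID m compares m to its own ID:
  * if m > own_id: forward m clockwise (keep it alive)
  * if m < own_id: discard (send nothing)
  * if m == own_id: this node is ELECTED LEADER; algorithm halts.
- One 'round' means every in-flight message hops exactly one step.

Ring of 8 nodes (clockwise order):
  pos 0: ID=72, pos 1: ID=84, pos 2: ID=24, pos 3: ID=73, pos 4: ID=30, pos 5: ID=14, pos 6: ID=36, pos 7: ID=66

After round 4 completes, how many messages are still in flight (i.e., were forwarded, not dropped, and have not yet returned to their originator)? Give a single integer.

Answer: 2

Derivation:
Round 1: pos1(id84) recv 72: drop; pos2(id24) recv 84: fwd; pos3(id73) recv 24: drop; pos4(id30) recv 73: fwd; pos5(id14) recv 30: fwd; pos6(id36) recv 14: drop; pos7(id66) recv 36: drop; pos0(id72) recv 66: drop
Round 2: pos3(id73) recv 84: fwd; pos5(id14) recv 73: fwd; pos6(id36) recv 30: drop
Round 3: pos4(id30) recv 84: fwd; pos6(id36) recv 73: fwd
Round 4: pos5(id14) recv 84: fwd; pos7(id66) recv 73: fwd
After round 4: 2 messages still in flight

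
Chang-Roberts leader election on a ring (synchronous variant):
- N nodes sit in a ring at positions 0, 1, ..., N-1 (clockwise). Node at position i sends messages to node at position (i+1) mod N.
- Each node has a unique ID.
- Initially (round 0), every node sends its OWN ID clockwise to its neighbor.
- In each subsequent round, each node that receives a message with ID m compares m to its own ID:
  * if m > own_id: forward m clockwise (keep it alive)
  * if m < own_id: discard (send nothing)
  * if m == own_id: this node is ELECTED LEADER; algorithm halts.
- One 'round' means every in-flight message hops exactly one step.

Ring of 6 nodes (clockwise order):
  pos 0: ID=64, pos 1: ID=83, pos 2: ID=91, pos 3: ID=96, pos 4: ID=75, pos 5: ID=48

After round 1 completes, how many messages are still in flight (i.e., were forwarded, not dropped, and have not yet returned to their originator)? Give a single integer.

Round 1: pos1(id83) recv 64: drop; pos2(id91) recv 83: drop; pos3(id96) recv 91: drop; pos4(id75) recv 96: fwd; pos5(id48) recv 75: fwd; pos0(id64) recv 48: drop
After round 1: 2 messages still in flight

Answer: 2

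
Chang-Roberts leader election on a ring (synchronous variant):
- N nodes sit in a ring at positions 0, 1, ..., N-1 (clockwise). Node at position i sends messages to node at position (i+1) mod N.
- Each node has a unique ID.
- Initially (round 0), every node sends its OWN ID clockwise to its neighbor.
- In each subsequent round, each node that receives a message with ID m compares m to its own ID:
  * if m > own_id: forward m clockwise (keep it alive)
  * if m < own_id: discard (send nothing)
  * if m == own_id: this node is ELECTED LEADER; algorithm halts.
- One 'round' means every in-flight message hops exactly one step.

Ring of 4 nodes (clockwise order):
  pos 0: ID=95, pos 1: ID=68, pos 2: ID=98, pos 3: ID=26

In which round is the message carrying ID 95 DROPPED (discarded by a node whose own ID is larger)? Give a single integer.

Answer: 2

Derivation:
Round 1: pos1(id68) recv 95: fwd; pos2(id98) recv 68: drop; pos3(id26) recv 98: fwd; pos0(id95) recv 26: drop
Round 2: pos2(id98) recv 95: drop; pos0(id95) recv 98: fwd
Round 3: pos1(id68) recv 98: fwd
Round 4: pos2(id98) recv 98: ELECTED
Message ID 95 originates at pos 0; dropped at pos 2 in round 2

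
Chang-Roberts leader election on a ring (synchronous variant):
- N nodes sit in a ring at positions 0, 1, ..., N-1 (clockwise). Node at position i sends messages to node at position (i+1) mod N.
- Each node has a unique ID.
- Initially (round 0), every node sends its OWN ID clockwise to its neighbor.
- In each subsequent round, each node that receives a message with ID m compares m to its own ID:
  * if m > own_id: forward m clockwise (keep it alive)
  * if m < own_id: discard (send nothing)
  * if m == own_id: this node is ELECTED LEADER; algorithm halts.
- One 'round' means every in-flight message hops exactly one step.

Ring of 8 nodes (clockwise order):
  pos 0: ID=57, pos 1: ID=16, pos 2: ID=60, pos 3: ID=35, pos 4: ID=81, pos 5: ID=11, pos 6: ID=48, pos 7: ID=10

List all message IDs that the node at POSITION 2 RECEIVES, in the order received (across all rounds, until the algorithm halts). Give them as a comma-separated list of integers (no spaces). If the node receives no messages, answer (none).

Answer: 16,57,81

Derivation:
Round 1: pos1(id16) recv 57: fwd; pos2(id60) recv 16: drop; pos3(id35) recv 60: fwd; pos4(id81) recv 35: drop; pos5(id11) recv 81: fwd; pos6(id48) recv 11: drop; pos7(id10) recv 48: fwd; pos0(id57) recv 10: drop
Round 2: pos2(id60) recv 57: drop; pos4(id81) recv 60: drop; pos6(id48) recv 81: fwd; pos0(id57) recv 48: drop
Round 3: pos7(id10) recv 81: fwd
Round 4: pos0(id57) recv 81: fwd
Round 5: pos1(id16) recv 81: fwd
Round 6: pos2(id60) recv 81: fwd
Round 7: pos3(id35) recv 81: fwd
Round 8: pos4(id81) recv 81: ELECTED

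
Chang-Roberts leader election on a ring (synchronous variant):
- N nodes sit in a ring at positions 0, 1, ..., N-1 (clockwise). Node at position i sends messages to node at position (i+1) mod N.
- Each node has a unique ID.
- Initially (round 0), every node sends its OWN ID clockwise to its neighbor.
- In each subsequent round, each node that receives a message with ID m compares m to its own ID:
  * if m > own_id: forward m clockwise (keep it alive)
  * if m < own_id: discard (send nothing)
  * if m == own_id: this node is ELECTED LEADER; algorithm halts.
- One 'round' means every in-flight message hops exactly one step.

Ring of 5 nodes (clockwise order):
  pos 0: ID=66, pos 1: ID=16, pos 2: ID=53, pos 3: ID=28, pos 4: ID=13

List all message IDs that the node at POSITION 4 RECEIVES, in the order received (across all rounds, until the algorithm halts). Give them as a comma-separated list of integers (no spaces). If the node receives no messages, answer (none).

Answer: 28,53,66

Derivation:
Round 1: pos1(id16) recv 66: fwd; pos2(id53) recv 16: drop; pos3(id28) recv 53: fwd; pos4(id13) recv 28: fwd; pos0(id66) recv 13: drop
Round 2: pos2(id53) recv 66: fwd; pos4(id13) recv 53: fwd; pos0(id66) recv 28: drop
Round 3: pos3(id28) recv 66: fwd; pos0(id66) recv 53: drop
Round 4: pos4(id13) recv 66: fwd
Round 5: pos0(id66) recv 66: ELECTED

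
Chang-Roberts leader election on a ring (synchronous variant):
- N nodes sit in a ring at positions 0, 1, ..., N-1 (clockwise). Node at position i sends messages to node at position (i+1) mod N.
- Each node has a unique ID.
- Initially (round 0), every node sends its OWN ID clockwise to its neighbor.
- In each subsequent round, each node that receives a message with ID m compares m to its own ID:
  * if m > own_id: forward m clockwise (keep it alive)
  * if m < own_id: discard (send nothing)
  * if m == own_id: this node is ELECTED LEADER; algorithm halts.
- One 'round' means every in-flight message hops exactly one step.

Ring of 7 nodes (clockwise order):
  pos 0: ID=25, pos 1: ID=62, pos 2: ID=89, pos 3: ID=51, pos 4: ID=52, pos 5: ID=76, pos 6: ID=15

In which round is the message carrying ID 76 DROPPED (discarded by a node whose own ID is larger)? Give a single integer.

Answer: 4

Derivation:
Round 1: pos1(id62) recv 25: drop; pos2(id89) recv 62: drop; pos3(id51) recv 89: fwd; pos4(id52) recv 51: drop; pos5(id76) recv 52: drop; pos6(id15) recv 76: fwd; pos0(id25) recv 15: drop
Round 2: pos4(id52) recv 89: fwd; pos0(id25) recv 76: fwd
Round 3: pos5(id76) recv 89: fwd; pos1(id62) recv 76: fwd
Round 4: pos6(id15) recv 89: fwd; pos2(id89) recv 76: drop
Round 5: pos0(id25) recv 89: fwd
Round 6: pos1(id62) recv 89: fwd
Round 7: pos2(id89) recv 89: ELECTED
Message ID 76 originates at pos 5; dropped at pos 2 in round 4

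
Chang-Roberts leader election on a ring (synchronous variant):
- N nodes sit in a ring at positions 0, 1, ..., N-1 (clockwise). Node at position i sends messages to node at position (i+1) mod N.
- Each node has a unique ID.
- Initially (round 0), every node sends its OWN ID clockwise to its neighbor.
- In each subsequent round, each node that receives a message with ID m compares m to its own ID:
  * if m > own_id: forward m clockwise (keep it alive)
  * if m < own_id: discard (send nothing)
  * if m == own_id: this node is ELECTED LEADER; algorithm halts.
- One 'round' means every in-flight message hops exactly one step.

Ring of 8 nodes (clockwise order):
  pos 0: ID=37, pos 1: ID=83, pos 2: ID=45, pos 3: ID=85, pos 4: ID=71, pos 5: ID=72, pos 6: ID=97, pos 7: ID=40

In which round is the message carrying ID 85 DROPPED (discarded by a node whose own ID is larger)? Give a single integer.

Round 1: pos1(id83) recv 37: drop; pos2(id45) recv 83: fwd; pos3(id85) recv 45: drop; pos4(id71) recv 85: fwd; pos5(id72) recv 71: drop; pos6(id97) recv 72: drop; pos7(id40) recv 97: fwd; pos0(id37) recv 40: fwd
Round 2: pos3(id85) recv 83: drop; pos5(id72) recv 85: fwd; pos0(id37) recv 97: fwd; pos1(id83) recv 40: drop
Round 3: pos6(id97) recv 85: drop; pos1(id83) recv 97: fwd
Round 4: pos2(id45) recv 97: fwd
Round 5: pos3(id85) recv 97: fwd
Round 6: pos4(id71) recv 97: fwd
Round 7: pos5(id72) recv 97: fwd
Round 8: pos6(id97) recv 97: ELECTED
Message ID 85 originates at pos 3; dropped at pos 6 in round 3

Answer: 3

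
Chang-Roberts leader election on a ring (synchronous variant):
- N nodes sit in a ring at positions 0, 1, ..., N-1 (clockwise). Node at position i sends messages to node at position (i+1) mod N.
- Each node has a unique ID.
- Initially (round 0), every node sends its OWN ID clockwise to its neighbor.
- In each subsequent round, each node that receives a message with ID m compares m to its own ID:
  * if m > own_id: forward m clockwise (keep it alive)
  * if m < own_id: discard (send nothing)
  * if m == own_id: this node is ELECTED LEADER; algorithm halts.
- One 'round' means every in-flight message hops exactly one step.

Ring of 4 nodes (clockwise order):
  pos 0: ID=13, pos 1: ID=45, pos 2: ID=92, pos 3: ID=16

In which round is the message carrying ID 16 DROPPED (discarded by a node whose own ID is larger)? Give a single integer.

Answer: 2

Derivation:
Round 1: pos1(id45) recv 13: drop; pos2(id92) recv 45: drop; pos3(id16) recv 92: fwd; pos0(id13) recv 16: fwd
Round 2: pos0(id13) recv 92: fwd; pos1(id45) recv 16: drop
Round 3: pos1(id45) recv 92: fwd
Round 4: pos2(id92) recv 92: ELECTED
Message ID 16 originates at pos 3; dropped at pos 1 in round 2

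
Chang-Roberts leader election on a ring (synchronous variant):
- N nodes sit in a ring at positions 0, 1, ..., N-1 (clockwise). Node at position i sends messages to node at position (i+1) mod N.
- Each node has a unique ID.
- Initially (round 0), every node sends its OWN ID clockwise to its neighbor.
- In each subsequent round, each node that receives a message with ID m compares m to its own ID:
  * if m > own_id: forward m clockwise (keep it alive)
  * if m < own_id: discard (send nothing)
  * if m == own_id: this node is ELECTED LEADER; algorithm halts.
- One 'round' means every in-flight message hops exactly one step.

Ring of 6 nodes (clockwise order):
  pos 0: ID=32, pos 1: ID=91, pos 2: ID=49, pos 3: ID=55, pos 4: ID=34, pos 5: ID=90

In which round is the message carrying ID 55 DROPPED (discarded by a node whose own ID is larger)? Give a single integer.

Round 1: pos1(id91) recv 32: drop; pos2(id49) recv 91: fwd; pos3(id55) recv 49: drop; pos4(id34) recv 55: fwd; pos5(id90) recv 34: drop; pos0(id32) recv 90: fwd
Round 2: pos3(id55) recv 91: fwd; pos5(id90) recv 55: drop; pos1(id91) recv 90: drop
Round 3: pos4(id34) recv 91: fwd
Round 4: pos5(id90) recv 91: fwd
Round 5: pos0(id32) recv 91: fwd
Round 6: pos1(id91) recv 91: ELECTED
Message ID 55 originates at pos 3; dropped at pos 5 in round 2

Answer: 2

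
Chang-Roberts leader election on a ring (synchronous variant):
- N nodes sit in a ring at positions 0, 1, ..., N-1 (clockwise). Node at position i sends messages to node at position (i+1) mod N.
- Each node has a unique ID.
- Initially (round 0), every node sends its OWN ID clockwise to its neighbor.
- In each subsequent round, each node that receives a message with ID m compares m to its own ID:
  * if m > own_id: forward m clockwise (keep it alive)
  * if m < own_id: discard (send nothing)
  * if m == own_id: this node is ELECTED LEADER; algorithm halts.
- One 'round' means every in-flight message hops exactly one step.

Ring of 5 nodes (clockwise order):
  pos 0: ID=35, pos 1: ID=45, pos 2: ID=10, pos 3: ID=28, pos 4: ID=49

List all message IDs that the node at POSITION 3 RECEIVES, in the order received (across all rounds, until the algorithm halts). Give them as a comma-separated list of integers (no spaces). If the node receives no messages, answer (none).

Round 1: pos1(id45) recv 35: drop; pos2(id10) recv 45: fwd; pos3(id28) recv 10: drop; pos4(id49) recv 28: drop; pos0(id35) recv 49: fwd
Round 2: pos3(id28) recv 45: fwd; pos1(id45) recv 49: fwd
Round 3: pos4(id49) recv 45: drop; pos2(id10) recv 49: fwd
Round 4: pos3(id28) recv 49: fwd
Round 5: pos4(id49) recv 49: ELECTED

Answer: 10,45,49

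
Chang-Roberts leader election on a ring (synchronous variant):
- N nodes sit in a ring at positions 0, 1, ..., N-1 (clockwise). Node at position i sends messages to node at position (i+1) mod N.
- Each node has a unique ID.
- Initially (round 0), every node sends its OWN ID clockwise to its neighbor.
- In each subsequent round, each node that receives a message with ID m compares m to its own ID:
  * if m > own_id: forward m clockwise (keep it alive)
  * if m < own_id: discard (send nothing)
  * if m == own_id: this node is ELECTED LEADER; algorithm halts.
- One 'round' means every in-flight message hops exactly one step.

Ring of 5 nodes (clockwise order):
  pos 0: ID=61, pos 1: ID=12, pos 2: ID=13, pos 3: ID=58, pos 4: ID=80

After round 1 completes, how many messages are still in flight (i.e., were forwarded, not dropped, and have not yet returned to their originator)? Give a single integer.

Round 1: pos1(id12) recv 61: fwd; pos2(id13) recv 12: drop; pos3(id58) recv 13: drop; pos4(id80) recv 58: drop; pos0(id61) recv 80: fwd
After round 1: 2 messages still in flight

Answer: 2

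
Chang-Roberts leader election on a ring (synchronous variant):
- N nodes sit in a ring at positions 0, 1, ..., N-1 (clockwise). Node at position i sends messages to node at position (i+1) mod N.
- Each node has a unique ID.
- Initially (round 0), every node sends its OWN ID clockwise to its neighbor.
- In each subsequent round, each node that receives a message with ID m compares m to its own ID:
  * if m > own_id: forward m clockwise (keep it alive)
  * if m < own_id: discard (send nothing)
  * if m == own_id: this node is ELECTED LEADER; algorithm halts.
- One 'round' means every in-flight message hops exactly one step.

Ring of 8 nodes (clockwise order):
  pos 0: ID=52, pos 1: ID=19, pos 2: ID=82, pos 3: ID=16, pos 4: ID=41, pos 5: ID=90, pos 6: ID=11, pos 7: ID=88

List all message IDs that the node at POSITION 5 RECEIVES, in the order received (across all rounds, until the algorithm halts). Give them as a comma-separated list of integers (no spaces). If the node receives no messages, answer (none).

Round 1: pos1(id19) recv 52: fwd; pos2(id82) recv 19: drop; pos3(id16) recv 82: fwd; pos4(id41) recv 16: drop; pos5(id90) recv 41: drop; pos6(id11) recv 90: fwd; pos7(id88) recv 11: drop; pos0(id52) recv 88: fwd
Round 2: pos2(id82) recv 52: drop; pos4(id41) recv 82: fwd; pos7(id88) recv 90: fwd; pos1(id19) recv 88: fwd
Round 3: pos5(id90) recv 82: drop; pos0(id52) recv 90: fwd; pos2(id82) recv 88: fwd
Round 4: pos1(id19) recv 90: fwd; pos3(id16) recv 88: fwd
Round 5: pos2(id82) recv 90: fwd; pos4(id41) recv 88: fwd
Round 6: pos3(id16) recv 90: fwd; pos5(id90) recv 88: drop
Round 7: pos4(id41) recv 90: fwd
Round 8: pos5(id90) recv 90: ELECTED

Answer: 41,82,88,90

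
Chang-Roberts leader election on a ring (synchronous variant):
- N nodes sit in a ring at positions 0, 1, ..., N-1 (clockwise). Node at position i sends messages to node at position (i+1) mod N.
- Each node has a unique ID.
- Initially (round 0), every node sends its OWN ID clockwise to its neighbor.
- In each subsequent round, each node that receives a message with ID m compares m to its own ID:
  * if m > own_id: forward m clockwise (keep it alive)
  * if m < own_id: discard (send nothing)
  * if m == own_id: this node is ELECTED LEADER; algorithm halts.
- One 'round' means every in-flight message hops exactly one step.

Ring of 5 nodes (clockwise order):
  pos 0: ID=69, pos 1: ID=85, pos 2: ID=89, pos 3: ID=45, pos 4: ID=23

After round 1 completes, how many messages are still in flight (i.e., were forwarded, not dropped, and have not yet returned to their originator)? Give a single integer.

Round 1: pos1(id85) recv 69: drop; pos2(id89) recv 85: drop; pos3(id45) recv 89: fwd; pos4(id23) recv 45: fwd; pos0(id69) recv 23: drop
After round 1: 2 messages still in flight

Answer: 2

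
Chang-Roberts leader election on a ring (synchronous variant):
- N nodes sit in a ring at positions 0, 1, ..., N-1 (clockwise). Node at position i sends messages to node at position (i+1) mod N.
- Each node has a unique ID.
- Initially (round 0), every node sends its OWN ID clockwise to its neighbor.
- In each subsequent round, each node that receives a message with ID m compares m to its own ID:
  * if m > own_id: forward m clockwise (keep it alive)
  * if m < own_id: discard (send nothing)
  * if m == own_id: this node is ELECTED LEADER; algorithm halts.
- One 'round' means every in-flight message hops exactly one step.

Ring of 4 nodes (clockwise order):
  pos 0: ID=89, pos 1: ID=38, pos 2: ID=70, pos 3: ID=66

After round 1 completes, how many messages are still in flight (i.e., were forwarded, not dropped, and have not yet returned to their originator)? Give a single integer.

Answer: 2

Derivation:
Round 1: pos1(id38) recv 89: fwd; pos2(id70) recv 38: drop; pos3(id66) recv 70: fwd; pos0(id89) recv 66: drop
After round 1: 2 messages still in flight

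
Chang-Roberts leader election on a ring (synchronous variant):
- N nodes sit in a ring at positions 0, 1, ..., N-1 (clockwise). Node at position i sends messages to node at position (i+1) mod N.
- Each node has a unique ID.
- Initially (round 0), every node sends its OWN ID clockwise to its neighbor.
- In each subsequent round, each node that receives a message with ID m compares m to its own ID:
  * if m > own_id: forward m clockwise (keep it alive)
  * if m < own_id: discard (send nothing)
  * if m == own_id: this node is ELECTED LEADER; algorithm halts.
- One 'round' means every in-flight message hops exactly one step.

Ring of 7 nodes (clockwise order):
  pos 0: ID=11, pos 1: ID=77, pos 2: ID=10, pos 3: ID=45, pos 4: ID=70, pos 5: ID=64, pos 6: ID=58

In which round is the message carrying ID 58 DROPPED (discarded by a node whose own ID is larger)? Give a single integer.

Round 1: pos1(id77) recv 11: drop; pos2(id10) recv 77: fwd; pos3(id45) recv 10: drop; pos4(id70) recv 45: drop; pos5(id64) recv 70: fwd; pos6(id58) recv 64: fwd; pos0(id11) recv 58: fwd
Round 2: pos3(id45) recv 77: fwd; pos6(id58) recv 70: fwd; pos0(id11) recv 64: fwd; pos1(id77) recv 58: drop
Round 3: pos4(id70) recv 77: fwd; pos0(id11) recv 70: fwd; pos1(id77) recv 64: drop
Round 4: pos5(id64) recv 77: fwd; pos1(id77) recv 70: drop
Round 5: pos6(id58) recv 77: fwd
Round 6: pos0(id11) recv 77: fwd
Round 7: pos1(id77) recv 77: ELECTED
Message ID 58 originates at pos 6; dropped at pos 1 in round 2

Answer: 2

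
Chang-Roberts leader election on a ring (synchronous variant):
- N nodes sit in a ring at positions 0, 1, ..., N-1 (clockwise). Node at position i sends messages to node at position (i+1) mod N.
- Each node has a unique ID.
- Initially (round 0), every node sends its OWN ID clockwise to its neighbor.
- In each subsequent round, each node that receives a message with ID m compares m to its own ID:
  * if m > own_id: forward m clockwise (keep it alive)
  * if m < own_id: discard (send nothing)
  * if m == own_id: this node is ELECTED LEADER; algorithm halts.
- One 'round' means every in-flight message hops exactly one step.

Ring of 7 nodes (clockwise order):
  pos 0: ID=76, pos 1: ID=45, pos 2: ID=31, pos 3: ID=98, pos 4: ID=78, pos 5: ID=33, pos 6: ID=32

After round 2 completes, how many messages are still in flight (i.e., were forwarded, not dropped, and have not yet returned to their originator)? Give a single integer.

Answer: 3

Derivation:
Round 1: pos1(id45) recv 76: fwd; pos2(id31) recv 45: fwd; pos3(id98) recv 31: drop; pos4(id78) recv 98: fwd; pos5(id33) recv 78: fwd; pos6(id32) recv 33: fwd; pos0(id76) recv 32: drop
Round 2: pos2(id31) recv 76: fwd; pos3(id98) recv 45: drop; pos5(id33) recv 98: fwd; pos6(id32) recv 78: fwd; pos0(id76) recv 33: drop
After round 2: 3 messages still in flight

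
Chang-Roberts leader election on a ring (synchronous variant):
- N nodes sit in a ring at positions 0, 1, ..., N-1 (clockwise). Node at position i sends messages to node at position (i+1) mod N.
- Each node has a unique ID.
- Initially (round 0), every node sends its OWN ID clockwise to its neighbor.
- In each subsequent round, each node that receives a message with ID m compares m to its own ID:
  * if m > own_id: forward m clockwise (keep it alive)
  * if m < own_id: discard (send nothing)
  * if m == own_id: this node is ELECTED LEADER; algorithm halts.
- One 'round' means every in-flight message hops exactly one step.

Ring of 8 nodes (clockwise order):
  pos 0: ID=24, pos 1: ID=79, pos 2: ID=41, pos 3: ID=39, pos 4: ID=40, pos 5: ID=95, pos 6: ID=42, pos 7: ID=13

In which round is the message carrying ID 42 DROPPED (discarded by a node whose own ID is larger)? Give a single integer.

Round 1: pos1(id79) recv 24: drop; pos2(id41) recv 79: fwd; pos3(id39) recv 41: fwd; pos4(id40) recv 39: drop; pos5(id95) recv 40: drop; pos6(id42) recv 95: fwd; pos7(id13) recv 42: fwd; pos0(id24) recv 13: drop
Round 2: pos3(id39) recv 79: fwd; pos4(id40) recv 41: fwd; pos7(id13) recv 95: fwd; pos0(id24) recv 42: fwd
Round 3: pos4(id40) recv 79: fwd; pos5(id95) recv 41: drop; pos0(id24) recv 95: fwd; pos1(id79) recv 42: drop
Round 4: pos5(id95) recv 79: drop; pos1(id79) recv 95: fwd
Round 5: pos2(id41) recv 95: fwd
Round 6: pos3(id39) recv 95: fwd
Round 7: pos4(id40) recv 95: fwd
Round 8: pos5(id95) recv 95: ELECTED
Message ID 42 originates at pos 6; dropped at pos 1 in round 3

Answer: 3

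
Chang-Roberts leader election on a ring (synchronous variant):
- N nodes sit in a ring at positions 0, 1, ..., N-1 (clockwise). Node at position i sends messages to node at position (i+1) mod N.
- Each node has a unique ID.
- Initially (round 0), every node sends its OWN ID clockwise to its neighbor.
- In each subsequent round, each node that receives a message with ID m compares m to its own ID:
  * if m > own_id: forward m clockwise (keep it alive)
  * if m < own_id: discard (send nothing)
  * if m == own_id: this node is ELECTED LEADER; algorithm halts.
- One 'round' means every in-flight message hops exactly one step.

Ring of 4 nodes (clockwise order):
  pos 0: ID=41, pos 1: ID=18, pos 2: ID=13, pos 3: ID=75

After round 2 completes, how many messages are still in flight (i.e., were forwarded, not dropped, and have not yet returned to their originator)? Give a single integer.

Round 1: pos1(id18) recv 41: fwd; pos2(id13) recv 18: fwd; pos3(id75) recv 13: drop; pos0(id41) recv 75: fwd
Round 2: pos2(id13) recv 41: fwd; pos3(id75) recv 18: drop; pos1(id18) recv 75: fwd
After round 2: 2 messages still in flight

Answer: 2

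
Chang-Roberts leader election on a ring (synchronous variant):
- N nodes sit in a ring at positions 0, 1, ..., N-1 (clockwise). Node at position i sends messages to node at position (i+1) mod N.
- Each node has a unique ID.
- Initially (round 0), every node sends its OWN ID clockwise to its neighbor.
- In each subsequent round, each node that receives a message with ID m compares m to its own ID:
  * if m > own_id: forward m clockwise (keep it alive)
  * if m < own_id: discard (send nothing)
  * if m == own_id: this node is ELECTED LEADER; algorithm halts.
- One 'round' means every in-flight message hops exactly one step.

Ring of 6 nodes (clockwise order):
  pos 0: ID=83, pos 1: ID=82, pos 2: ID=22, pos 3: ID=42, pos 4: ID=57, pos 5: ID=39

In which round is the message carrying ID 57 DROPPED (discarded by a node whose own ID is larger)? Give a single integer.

Answer: 2

Derivation:
Round 1: pos1(id82) recv 83: fwd; pos2(id22) recv 82: fwd; pos3(id42) recv 22: drop; pos4(id57) recv 42: drop; pos5(id39) recv 57: fwd; pos0(id83) recv 39: drop
Round 2: pos2(id22) recv 83: fwd; pos3(id42) recv 82: fwd; pos0(id83) recv 57: drop
Round 3: pos3(id42) recv 83: fwd; pos4(id57) recv 82: fwd
Round 4: pos4(id57) recv 83: fwd; pos5(id39) recv 82: fwd
Round 5: pos5(id39) recv 83: fwd; pos0(id83) recv 82: drop
Round 6: pos0(id83) recv 83: ELECTED
Message ID 57 originates at pos 4; dropped at pos 0 in round 2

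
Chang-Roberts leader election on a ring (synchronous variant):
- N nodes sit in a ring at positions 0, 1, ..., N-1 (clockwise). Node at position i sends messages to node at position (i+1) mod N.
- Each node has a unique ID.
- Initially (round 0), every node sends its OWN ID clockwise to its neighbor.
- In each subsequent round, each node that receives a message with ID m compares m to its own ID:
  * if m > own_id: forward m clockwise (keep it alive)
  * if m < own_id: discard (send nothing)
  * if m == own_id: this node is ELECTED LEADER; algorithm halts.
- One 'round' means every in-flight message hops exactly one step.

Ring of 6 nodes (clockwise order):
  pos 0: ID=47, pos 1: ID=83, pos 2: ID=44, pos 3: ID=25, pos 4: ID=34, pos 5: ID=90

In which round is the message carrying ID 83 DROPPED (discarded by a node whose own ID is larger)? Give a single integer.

Round 1: pos1(id83) recv 47: drop; pos2(id44) recv 83: fwd; pos3(id25) recv 44: fwd; pos4(id34) recv 25: drop; pos5(id90) recv 34: drop; pos0(id47) recv 90: fwd
Round 2: pos3(id25) recv 83: fwd; pos4(id34) recv 44: fwd; pos1(id83) recv 90: fwd
Round 3: pos4(id34) recv 83: fwd; pos5(id90) recv 44: drop; pos2(id44) recv 90: fwd
Round 4: pos5(id90) recv 83: drop; pos3(id25) recv 90: fwd
Round 5: pos4(id34) recv 90: fwd
Round 6: pos5(id90) recv 90: ELECTED
Message ID 83 originates at pos 1; dropped at pos 5 in round 4

Answer: 4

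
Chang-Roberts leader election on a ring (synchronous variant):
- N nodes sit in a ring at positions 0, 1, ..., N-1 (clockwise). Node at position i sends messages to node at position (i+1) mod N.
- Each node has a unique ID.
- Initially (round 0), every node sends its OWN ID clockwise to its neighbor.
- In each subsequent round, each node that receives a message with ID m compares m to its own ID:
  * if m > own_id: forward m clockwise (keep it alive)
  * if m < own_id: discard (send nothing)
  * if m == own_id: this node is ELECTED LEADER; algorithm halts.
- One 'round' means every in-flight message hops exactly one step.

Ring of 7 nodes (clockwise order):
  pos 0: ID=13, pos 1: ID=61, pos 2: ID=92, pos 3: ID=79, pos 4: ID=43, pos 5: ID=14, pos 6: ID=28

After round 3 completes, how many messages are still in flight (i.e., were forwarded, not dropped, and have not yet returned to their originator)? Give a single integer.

Answer: 3

Derivation:
Round 1: pos1(id61) recv 13: drop; pos2(id92) recv 61: drop; pos3(id79) recv 92: fwd; pos4(id43) recv 79: fwd; pos5(id14) recv 43: fwd; pos6(id28) recv 14: drop; pos0(id13) recv 28: fwd
Round 2: pos4(id43) recv 92: fwd; pos5(id14) recv 79: fwd; pos6(id28) recv 43: fwd; pos1(id61) recv 28: drop
Round 3: pos5(id14) recv 92: fwd; pos6(id28) recv 79: fwd; pos0(id13) recv 43: fwd
After round 3: 3 messages still in flight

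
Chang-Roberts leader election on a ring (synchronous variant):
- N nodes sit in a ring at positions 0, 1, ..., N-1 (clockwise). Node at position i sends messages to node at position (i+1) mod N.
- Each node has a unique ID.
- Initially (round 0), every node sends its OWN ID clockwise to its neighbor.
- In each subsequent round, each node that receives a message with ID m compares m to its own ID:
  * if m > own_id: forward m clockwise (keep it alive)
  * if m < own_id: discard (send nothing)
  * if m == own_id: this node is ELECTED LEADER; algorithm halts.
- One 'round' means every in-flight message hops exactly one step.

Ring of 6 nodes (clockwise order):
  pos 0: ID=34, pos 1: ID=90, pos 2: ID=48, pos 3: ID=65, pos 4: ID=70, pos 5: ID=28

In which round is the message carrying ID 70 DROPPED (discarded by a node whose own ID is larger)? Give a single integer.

Answer: 3

Derivation:
Round 1: pos1(id90) recv 34: drop; pos2(id48) recv 90: fwd; pos3(id65) recv 48: drop; pos4(id70) recv 65: drop; pos5(id28) recv 70: fwd; pos0(id34) recv 28: drop
Round 2: pos3(id65) recv 90: fwd; pos0(id34) recv 70: fwd
Round 3: pos4(id70) recv 90: fwd; pos1(id90) recv 70: drop
Round 4: pos5(id28) recv 90: fwd
Round 5: pos0(id34) recv 90: fwd
Round 6: pos1(id90) recv 90: ELECTED
Message ID 70 originates at pos 4; dropped at pos 1 in round 3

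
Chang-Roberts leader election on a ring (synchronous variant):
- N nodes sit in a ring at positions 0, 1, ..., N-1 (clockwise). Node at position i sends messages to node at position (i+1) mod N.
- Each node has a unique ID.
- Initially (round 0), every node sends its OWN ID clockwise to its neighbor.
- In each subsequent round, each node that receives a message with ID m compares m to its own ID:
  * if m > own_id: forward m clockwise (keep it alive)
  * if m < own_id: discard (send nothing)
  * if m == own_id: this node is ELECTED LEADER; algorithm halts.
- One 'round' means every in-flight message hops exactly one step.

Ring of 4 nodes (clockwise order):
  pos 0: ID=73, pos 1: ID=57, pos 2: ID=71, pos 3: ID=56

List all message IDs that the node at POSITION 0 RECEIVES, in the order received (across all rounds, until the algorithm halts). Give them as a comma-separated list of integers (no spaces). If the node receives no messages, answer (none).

Answer: 56,71,73

Derivation:
Round 1: pos1(id57) recv 73: fwd; pos2(id71) recv 57: drop; pos3(id56) recv 71: fwd; pos0(id73) recv 56: drop
Round 2: pos2(id71) recv 73: fwd; pos0(id73) recv 71: drop
Round 3: pos3(id56) recv 73: fwd
Round 4: pos0(id73) recv 73: ELECTED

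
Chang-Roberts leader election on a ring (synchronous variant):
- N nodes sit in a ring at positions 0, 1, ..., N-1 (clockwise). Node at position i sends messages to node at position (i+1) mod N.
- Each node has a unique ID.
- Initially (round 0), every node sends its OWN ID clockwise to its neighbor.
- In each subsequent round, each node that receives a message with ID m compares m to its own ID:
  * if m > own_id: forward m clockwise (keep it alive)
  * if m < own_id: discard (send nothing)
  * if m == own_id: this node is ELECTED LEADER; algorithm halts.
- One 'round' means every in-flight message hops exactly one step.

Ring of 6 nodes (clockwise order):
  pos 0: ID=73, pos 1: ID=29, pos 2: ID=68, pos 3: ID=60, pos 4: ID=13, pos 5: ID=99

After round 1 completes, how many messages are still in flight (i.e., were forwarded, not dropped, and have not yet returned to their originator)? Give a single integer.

Round 1: pos1(id29) recv 73: fwd; pos2(id68) recv 29: drop; pos3(id60) recv 68: fwd; pos4(id13) recv 60: fwd; pos5(id99) recv 13: drop; pos0(id73) recv 99: fwd
After round 1: 4 messages still in flight

Answer: 4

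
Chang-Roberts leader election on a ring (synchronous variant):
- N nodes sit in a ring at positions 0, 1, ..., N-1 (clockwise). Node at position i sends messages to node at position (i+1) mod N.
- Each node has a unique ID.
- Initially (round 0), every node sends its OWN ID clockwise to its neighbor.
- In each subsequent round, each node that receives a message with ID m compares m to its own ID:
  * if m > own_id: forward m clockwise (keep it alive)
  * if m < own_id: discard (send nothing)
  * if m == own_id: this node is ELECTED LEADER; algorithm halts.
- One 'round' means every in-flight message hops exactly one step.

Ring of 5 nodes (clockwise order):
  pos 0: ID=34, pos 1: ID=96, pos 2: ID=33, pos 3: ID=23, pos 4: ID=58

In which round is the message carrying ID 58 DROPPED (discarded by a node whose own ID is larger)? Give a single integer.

Round 1: pos1(id96) recv 34: drop; pos2(id33) recv 96: fwd; pos3(id23) recv 33: fwd; pos4(id58) recv 23: drop; pos0(id34) recv 58: fwd
Round 2: pos3(id23) recv 96: fwd; pos4(id58) recv 33: drop; pos1(id96) recv 58: drop
Round 3: pos4(id58) recv 96: fwd
Round 4: pos0(id34) recv 96: fwd
Round 5: pos1(id96) recv 96: ELECTED
Message ID 58 originates at pos 4; dropped at pos 1 in round 2

Answer: 2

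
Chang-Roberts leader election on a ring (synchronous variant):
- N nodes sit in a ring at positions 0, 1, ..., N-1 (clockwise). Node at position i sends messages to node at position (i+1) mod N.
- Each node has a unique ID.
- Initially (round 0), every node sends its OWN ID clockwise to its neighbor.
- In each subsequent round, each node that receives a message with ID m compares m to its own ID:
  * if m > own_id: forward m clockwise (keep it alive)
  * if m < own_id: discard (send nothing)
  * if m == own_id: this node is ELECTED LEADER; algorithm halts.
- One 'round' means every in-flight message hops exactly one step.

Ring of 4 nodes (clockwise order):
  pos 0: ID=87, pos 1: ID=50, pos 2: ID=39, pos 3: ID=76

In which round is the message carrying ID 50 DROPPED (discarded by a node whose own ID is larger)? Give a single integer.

Answer: 2

Derivation:
Round 1: pos1(id50) recv 87: fwd; pos2(id39) recv 50: fwd; pos3(id76) recv 39: drop; pos0(id87) recv 76: drop
Round 2: pos2(id39) recv 87: fwd; pos3(id76) recv 50: drop
Round 3: pos3(id76) recv 87: fwd
Round 4: pos0(id87) recv 87: ELECTED
Message ID 50 originates at pos 1; dropped at pos 3 in round 2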